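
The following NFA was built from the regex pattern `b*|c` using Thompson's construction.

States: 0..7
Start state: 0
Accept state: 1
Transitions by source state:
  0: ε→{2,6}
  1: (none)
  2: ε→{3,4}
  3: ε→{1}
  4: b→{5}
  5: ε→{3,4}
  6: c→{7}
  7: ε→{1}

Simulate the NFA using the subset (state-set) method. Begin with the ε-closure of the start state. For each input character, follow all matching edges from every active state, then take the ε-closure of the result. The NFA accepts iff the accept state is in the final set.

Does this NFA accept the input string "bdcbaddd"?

Answer: REJECT

Derivation:
start: ε-closure({0}) = {0,1,2,3,4,6}
'b' @ 1: {1,3,4,5}  (accept∈set)
'd' @ 2: {}  — dead — no transitions
rest 'cbaddd' ignored (set empty)
after full input: {}  (accept=1 not in)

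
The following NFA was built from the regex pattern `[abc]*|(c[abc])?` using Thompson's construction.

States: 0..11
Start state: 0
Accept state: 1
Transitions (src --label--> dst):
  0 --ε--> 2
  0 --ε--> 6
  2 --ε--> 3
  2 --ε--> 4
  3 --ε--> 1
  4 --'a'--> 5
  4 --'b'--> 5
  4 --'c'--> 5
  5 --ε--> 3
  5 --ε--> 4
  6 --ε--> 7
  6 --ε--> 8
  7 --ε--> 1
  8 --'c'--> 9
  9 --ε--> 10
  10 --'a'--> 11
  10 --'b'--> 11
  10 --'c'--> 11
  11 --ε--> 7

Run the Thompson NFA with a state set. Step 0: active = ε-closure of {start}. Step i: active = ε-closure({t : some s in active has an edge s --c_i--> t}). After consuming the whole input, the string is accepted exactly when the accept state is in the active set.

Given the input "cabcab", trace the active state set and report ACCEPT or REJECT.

start: ε-closure({0}) = {0,1,2,3,4,6,7,8}
'c' @ 1: {1,3,4,5,9,10}  [accepting]
'a' @ 2: {1,3,4,5,7,11}  [accepting]
'b' @ 3: {1,3,4,5}  [accepting]
'c' @ 4: {1,3,4,5}  [accepting]
'a' @ 5: {1,3,4,5}  [accepting]
'b' @ 6: {1,3,4,5}  [accepting]
after full input: {1,3,4,5}  (accept=1 in)

Answer: ACCEPT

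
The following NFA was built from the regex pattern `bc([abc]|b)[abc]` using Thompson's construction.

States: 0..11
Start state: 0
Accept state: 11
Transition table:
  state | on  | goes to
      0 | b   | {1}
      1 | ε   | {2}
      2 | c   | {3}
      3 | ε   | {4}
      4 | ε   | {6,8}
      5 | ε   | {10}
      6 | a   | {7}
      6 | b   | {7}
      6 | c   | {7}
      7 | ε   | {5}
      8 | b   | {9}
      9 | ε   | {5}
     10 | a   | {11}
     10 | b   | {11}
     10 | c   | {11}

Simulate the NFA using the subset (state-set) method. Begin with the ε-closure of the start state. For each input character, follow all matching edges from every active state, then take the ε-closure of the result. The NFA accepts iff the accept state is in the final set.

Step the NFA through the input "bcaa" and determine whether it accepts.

Answer: ACCEPT

Trace:
initial (ε-close {0}): {0}
'b' @ 1: {1,2}
'c' @ 2: {3,4,6,8}
'a' @ 3: {5,7,10}
'a' @ 4: {11}  (accept∈set)
after full input: {11}  (accept=11 in)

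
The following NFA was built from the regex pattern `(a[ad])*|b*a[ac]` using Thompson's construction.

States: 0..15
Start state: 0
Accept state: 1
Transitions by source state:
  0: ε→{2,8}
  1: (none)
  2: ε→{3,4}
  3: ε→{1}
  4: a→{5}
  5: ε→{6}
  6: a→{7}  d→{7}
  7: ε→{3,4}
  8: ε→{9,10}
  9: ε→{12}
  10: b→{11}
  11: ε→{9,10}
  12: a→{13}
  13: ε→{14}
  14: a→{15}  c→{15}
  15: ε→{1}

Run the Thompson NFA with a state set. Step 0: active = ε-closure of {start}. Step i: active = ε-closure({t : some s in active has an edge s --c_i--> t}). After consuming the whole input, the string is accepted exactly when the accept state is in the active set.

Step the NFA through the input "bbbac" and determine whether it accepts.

Answer: ACCEPT

Derivation:
S₀ = ε-closure({0}) = {0,1,2,3,4,8,9,10,12}
'b' @ 1: {9,10,11,12}
'b' @ 2: {9,10,11,12}
'b' @ 3: {9,10,11,12}
'a' @ 4: {13,14}
'c' @ 5: {1,15}  [accepting]
end set {1,15} — state 1 in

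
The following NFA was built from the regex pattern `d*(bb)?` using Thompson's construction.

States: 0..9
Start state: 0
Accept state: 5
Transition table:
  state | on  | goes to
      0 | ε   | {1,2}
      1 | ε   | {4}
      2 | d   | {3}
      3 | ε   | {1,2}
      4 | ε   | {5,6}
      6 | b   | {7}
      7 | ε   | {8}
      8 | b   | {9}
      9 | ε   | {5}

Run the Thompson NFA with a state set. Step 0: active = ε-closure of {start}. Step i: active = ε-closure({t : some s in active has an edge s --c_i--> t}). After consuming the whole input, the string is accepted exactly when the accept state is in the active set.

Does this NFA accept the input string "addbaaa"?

start: ε-closure({0}) = {0,1,2,4,5,6}
'a' @ 1: {}  — no active states
rest 'ddbaaa' ignored (set empty)
after full input: {}  (accept=5 not in)

Answer: REJECT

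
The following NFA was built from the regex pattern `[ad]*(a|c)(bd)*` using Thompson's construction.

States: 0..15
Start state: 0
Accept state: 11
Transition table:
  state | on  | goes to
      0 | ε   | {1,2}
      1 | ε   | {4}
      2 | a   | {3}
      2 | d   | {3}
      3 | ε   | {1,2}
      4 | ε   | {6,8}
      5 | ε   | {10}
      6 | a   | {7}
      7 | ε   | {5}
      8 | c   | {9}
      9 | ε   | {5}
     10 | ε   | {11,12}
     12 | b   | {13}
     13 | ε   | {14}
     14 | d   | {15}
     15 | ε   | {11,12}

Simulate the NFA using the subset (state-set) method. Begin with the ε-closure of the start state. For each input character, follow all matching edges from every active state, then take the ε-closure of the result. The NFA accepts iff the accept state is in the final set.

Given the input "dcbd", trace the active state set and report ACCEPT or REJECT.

Answer: ACCEPT

Steps:
S₀ = ε-closure({0}) = {0,1,2,4,6,8}
'd' @ 1: {1,2,3,4,6,8}
'c' @ 2: {5,9,10,11,12}  (accept∈set)
'b' @ 3: {13,14}
'd' @ 4: {11,12,15}  (accept∈set)
after full input: {11,12,15}  (accept=11 in)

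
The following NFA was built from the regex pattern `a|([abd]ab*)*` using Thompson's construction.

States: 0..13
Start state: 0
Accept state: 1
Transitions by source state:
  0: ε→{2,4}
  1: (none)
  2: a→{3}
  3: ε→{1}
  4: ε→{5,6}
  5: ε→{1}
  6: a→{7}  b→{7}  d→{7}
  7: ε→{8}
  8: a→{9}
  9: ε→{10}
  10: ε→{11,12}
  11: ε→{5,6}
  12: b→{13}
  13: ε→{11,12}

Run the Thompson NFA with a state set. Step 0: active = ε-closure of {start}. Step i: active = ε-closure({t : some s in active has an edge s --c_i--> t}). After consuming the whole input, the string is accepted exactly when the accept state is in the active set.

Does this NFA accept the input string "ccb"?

initial (ε-close {0}): {0,1,2,4,5,6}
'c' @ 1: {}  — state set empty
rest 'cb' ignored (set empty)
final: {}; accept 1 not in set

Answer: REJECT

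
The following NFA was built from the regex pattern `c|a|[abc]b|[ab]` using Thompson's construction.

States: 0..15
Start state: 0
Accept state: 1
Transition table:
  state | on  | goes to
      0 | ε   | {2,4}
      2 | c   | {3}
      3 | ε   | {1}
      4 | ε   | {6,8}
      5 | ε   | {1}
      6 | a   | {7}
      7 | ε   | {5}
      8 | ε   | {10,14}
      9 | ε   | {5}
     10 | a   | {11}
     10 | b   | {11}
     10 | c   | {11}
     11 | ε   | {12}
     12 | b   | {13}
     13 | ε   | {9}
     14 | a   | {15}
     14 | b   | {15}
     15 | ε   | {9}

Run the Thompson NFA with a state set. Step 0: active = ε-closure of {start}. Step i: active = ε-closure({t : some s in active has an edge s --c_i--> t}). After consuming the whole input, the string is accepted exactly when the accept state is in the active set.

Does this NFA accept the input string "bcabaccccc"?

start: ε-closure({0}) = {0,2,4,6,8,10,14}
'b' @ 1: {1,5,9,11,12,15}  (accept∈set)
'c' @ 2: {}  — dead — no transitions
rest 'abaccccc' ignored (set empty)
final: {}; accept 1 not in set

Answer: REJECT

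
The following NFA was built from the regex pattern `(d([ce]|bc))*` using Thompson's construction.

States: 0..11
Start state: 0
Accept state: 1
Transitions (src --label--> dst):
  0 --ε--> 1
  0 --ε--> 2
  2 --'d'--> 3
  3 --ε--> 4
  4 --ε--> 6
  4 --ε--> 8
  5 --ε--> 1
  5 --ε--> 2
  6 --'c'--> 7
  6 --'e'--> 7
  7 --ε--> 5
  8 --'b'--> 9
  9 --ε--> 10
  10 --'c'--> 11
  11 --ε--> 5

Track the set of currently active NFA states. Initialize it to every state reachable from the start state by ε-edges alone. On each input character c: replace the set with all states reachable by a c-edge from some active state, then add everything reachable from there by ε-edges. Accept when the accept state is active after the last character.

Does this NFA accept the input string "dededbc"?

Answer: ACCEPT

Steps:
initial (ε-close {0}): {0,1,2}
'd' @ 1: {3,4,6,8}
'e' @ 2: {1,2,5,7}  [accepting]
'd' @ 3: {3,4,6,8}
'e' @ 4: {1,2,5,7}  [accepting]
'd' @ 5: {3,4,6,8}
'b' @ 6: {9,10}
'c' @ 7: {1,2,5,11}  [accepting]
end set {1,2,5,11} — state 1 in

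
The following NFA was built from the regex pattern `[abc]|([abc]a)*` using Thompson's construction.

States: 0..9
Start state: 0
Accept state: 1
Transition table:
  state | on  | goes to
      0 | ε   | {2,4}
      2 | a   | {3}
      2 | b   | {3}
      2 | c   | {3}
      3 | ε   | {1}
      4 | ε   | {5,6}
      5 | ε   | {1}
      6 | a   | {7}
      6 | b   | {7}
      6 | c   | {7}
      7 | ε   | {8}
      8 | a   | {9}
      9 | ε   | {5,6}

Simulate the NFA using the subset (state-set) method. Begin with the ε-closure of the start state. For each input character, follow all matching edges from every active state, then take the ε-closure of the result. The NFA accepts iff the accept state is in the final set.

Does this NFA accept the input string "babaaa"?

start: ε-closure({0}) = {0,1,2,4,5,6}
'b' @ 1: {1,3,7,8}  ✓accept
'a' @ 2: {1,5,6,9}  ✓accept
'b' @ 3: {7,8}
'a' @ 4: {1,5,6,9}  ✓accept
'a' @ 5: {7,8}
'a' @ 6: {1,5,6,9}  ✓accept
final: {1,5,6,9}; accept 1 in set

Answer: ACCEPT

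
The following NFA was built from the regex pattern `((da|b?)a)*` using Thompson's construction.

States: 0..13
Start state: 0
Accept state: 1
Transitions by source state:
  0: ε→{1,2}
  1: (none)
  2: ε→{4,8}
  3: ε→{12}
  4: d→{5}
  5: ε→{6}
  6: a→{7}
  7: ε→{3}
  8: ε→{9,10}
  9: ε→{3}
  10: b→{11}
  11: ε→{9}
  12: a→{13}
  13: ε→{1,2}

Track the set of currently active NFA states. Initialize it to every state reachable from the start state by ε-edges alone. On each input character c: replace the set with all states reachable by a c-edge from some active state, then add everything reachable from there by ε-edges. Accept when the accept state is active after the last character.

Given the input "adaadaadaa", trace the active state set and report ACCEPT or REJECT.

Answer: ACCEPT

Steps:
start: ε-closure({0}) = {0,1,2,3,4,8,9,10,12}
'a' @ 1: {1,2,3,4,8,9,10,12,13}  [accepting]
'd' @ 2: {5,6}
'a' @ 3: {3,7,12}
'a' @ 4: {1,2,3,4,8,9,10,12,13}  [accepting]
'd' @ 5: {5,6}
'a' @ 6: {3,7,12}
'a' @ 7: {1,2,3,4,8,9,10,12,13}  [accepting]
'd' @ 8: {5,6}
'a' @ 9: {3,7,12}
'a' @ 10: {1,2,3,4,8,9,10,12,13}  [accepting]
final: {1,2,3,4,8,9,10,12,13}; accept 1 in set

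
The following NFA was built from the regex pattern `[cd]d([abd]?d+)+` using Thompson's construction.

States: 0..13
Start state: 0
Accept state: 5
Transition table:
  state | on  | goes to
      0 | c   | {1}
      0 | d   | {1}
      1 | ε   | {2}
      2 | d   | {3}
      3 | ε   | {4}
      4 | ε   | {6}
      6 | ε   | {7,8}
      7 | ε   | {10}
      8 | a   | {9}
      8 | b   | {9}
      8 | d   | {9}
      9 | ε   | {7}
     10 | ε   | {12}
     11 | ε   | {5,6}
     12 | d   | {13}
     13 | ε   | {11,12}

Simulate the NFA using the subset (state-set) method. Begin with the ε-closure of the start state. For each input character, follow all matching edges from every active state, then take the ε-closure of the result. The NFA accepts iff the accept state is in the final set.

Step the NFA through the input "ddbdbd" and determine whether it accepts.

Answer: ACCEPT

Derivation:
start: ε-closure({0}) = {0}
'd' @ 1: {1,2}
'd' @ 2: {3,4,6,7,8,10,12}
'b' @ 3: {7,9,10,12}
'd' @ 4: {5,6,7,8,10,11,12,13}  ✓accept
'b' @ 5: {7,9,10,12}
'd' @ 6: {5,6,7,8,10,11,12,13}  ✓accept
after full input: {5,6,7,8,10,11,12,13}  (accept=5 in)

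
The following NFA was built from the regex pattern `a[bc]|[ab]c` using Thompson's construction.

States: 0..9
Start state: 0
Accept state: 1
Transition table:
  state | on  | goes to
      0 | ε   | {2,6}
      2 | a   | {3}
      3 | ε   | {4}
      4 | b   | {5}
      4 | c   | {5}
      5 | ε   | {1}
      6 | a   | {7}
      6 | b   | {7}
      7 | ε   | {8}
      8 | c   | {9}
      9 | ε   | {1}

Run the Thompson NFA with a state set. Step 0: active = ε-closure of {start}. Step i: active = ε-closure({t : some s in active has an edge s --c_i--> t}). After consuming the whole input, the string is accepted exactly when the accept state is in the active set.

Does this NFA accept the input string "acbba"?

Answer: REJECT

Derivation:
S₀ = ε-closure({0}) = {0,2,6}
'a' @ 1: {3,4,7,8}
'c' @ 2: {1,5,9}  (accept∈set)
'b' @ 3: {}  — dead — no transitions
rest 'ba' ignored (set empty)
end set {} — state 1 not in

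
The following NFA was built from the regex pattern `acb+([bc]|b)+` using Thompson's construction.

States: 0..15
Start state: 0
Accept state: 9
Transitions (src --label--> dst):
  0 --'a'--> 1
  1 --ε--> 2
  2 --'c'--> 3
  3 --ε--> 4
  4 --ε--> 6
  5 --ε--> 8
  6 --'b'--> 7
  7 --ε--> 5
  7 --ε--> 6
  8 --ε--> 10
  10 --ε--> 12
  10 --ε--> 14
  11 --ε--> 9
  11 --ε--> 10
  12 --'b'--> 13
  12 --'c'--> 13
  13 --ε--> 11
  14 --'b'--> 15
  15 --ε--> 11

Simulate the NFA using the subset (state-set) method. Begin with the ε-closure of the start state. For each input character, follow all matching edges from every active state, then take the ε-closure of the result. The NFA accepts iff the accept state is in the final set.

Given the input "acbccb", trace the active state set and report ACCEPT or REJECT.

Answer: ACCEPT

Steps:
S₀ = ε-closure({0}) = {0}
'a' @ 1: {1,2}
'c' @ 2: {3,4,6}
'b' @ 3: {5,6,7,8,10,12,14}
'c' @ 4: {9,10,11,12,13,14}  ✓accept
'c' @ 5: {9,10,11,12,13,14}  ✓accept
'b' @ 6: {9,10,11,12,13,14,15}  ✓accept
final: {9,10,11,12,13,14,15}; accept 9 in set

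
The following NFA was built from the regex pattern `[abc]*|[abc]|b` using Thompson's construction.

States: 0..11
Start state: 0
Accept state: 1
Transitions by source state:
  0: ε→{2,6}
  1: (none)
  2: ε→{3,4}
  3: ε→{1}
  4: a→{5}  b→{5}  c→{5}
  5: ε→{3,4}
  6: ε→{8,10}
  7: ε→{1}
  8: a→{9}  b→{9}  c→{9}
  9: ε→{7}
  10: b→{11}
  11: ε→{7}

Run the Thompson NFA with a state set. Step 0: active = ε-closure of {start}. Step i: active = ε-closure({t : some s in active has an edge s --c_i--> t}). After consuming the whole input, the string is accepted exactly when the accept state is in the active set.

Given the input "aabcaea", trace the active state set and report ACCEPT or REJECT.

initial (ε-close {0}): {0,1,2,3,4,6,8,10}
'a' @ 1: {1,3,4,5,7,9}  ✓accept
'a' @ 2: {1,3,4,5}  ✓accept
'b' @ 3: {1,3,4,5}  ✓accept
'c' @ 4: {1,3,4,5}  ✓accept
'a' @ 5: {1,3,4,5}  ✓accept
'e' @ 6: {}  — no active states
rest 'a' ignored (set empty)
after full input: {}  (accept=1 not in)

Answer: REJECT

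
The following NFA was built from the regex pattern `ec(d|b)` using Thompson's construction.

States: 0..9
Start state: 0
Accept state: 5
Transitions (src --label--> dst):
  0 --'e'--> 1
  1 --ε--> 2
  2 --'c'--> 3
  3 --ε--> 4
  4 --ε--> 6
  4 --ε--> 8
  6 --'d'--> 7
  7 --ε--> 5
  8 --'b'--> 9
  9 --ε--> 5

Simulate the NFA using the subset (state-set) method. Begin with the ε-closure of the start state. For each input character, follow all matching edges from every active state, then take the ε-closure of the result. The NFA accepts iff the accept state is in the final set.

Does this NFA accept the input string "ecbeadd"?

S₀ = ε-closure({0}) = {0}
'e' @ 1: {1,2}
'c' @ 2: {3,4,6,8}
'b' @ 3: {5,9}  [accepting]
'e' @ 4: {}  — dead — no transitions
rest 'add' ignored (set empty)
final: {}; accept 5 not in set

Answer: REJECT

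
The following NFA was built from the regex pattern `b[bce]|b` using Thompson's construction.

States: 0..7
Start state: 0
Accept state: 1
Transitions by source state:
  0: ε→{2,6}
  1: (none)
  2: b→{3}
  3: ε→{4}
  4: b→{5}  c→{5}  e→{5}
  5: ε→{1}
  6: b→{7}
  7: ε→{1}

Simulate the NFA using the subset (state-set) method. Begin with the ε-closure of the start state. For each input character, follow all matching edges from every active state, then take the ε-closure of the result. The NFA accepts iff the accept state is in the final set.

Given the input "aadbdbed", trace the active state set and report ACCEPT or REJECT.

S₀ = ε-closure({0}) = {0,2,6}
'a' @ 1: {}  — no active states
rest 'adbdbed' ignored (set empty)
final: {}; accept 1 not in set

Answer: REJECT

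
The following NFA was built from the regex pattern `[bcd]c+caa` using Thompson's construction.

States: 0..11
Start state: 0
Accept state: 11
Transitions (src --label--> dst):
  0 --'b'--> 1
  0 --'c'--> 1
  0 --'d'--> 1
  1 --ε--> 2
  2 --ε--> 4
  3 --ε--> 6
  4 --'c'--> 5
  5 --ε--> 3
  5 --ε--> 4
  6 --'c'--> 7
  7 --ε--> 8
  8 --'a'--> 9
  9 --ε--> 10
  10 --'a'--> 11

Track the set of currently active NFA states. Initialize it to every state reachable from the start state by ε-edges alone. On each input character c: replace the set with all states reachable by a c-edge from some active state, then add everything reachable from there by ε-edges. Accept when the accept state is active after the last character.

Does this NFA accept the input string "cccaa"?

S₀ = ε-closure({0}) = {0}
'c' @ 1: {1,2,4}
'c' @ 2: {3,4,5,6}
'c' @ 3: {3,4,5,6,7,8}
'a' @ 4: {9,10}
'a' @ 5: {11}  (accept∈set)
end set {11} — state 11 in

Answer: ACCEPT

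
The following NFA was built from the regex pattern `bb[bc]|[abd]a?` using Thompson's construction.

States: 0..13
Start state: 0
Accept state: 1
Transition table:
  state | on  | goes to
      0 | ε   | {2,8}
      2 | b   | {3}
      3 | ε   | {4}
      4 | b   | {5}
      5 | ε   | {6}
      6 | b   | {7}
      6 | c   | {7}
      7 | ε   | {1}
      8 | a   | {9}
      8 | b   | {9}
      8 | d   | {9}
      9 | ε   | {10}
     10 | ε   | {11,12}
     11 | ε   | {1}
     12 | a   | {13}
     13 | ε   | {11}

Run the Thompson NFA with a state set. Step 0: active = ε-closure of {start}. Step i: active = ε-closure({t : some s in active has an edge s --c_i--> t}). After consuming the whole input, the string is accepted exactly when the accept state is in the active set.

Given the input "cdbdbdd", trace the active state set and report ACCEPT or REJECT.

initial (ε-close {0}): {0,2,8}
'c' @ 1: {}  — dead — no transitions
rest 'dbdbdd' ignored (set empty)
end set {} — state 1 not in

Answer: REJECT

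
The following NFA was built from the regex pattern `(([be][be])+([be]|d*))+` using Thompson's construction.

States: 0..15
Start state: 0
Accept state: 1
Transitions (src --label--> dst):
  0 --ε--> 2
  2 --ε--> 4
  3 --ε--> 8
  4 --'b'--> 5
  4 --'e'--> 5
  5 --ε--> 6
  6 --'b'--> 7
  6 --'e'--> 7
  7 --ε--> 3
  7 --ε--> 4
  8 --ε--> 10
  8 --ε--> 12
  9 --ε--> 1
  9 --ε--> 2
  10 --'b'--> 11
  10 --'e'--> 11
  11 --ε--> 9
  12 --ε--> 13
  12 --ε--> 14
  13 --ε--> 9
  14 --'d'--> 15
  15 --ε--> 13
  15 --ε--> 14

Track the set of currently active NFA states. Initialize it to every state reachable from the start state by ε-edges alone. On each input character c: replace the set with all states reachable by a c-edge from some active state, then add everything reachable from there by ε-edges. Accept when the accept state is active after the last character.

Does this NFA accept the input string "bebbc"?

Answer: REJECT

Trace:
start: ε-closure({0}) = {0,2,4}
'b' @ 1: {5,6}
'e' @ 2: {1,2,3,4,7,8,9,10,12,13,14}  [accepting]
'b' @ 3: {1,2,4,5,6,9,11}  [accepting]
'b' @ 4: {1,2,3,4,5,6,7,8,9,10,12,13,14}  [accepting]
'c' @ 5: {}  — no active states
end set {} — state 1 not in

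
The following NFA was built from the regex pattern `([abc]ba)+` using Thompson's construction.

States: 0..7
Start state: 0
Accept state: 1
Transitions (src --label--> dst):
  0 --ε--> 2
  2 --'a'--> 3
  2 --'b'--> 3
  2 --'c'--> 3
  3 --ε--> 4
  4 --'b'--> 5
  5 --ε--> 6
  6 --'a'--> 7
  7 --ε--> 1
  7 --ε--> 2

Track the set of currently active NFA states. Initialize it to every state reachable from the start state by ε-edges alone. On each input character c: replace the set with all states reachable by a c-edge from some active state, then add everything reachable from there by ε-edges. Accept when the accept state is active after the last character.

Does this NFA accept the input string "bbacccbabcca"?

Answer: REJECT

Derivation:
start: ε-closure({0}) = {0,2}
'b' @ 1: {3,4}
'b' @ 2: {5,6}
'a' @ 3: {1,2,7}  (accept∈set)
'c' @ 4: {3,4}
'c' @ 5: {}  — dead — no transitions
rest 'cbabcca' ignored (set empty)
final: {}; accept 1 not in set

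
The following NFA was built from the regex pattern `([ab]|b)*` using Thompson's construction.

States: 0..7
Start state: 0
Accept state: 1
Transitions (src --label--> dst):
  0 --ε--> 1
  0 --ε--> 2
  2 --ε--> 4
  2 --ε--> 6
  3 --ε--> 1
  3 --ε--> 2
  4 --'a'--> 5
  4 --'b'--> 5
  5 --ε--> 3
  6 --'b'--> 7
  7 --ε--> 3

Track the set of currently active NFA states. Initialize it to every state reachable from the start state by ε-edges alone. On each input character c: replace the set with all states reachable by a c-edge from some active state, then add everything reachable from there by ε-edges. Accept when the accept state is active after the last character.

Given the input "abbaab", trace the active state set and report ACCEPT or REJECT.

start: ε-closure({0}) = {0,1,2,4,6}
'a' @ 1: {1,2,3,4,5,6}  [accepting]
'b' @ 2: {1,2,3,4,5,6,7}  [accepting]
'b' @ 3: {1,2,3,4,5,6,7}  [accepting]
'a' @ 4: {1,2,3,4,5,6}  [accepting]
'a' @ 5: {1,2,3,4,5,6}  [accepting]
'b' @ 6: {1,2,3,4,5,6,7}  [accepting]
final: {1,2,3,4,5,6,7}; accept 1 in set

Answer: ACCEPT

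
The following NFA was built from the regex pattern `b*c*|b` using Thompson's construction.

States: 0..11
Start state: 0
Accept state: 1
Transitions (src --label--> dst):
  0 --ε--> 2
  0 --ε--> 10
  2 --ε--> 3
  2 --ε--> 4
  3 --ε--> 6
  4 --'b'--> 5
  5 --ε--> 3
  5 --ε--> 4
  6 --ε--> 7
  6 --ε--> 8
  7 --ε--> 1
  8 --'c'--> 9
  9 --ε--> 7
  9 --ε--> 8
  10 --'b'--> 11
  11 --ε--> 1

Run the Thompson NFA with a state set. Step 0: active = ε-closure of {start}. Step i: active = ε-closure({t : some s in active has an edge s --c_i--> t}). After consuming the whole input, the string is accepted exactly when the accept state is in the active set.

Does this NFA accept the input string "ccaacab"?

S₀ = ε-closure({0}) = {0,1,2,3,4,6,7,8,10}
'c' @ 1: {1,7,8,9}  ✓accept
'c' @ 2: {1,7,8,9}  ✓accept
'a' @ 3: {}  — dead — no transitions
rest 'acab' ignored (set empty)
final: {}; accept 1 not in set

Answer: REJECT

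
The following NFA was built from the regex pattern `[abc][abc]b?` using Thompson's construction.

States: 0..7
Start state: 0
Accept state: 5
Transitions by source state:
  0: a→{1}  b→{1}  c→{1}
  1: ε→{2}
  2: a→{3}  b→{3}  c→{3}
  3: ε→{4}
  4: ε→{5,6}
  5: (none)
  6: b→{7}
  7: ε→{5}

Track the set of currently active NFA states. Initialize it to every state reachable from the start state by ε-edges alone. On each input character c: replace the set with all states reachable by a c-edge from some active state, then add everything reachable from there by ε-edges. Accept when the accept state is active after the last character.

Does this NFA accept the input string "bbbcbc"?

start: ε-closure({0}) = {0}
'b' @ 1: {1,2}
'b' @ 2: {3,4,5,6}  [accepting]
'b' @ 3: {5,7}  [accepting]
'c' @ 4: {}  — dead — no transitions
rest 'bc' ignored (set empty)
final: {}; accept 5 not in set

Answer: REJECT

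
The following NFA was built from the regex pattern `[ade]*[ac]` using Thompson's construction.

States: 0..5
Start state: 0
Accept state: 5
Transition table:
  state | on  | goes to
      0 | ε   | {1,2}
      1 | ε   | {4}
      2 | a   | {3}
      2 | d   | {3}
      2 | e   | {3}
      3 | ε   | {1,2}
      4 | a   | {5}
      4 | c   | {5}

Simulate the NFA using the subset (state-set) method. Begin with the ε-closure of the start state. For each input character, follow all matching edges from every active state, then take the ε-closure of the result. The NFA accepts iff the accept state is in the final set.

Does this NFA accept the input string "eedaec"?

S₀ = ε-closure({0}) = {0,1,2,4}
'e' @ 1: {1,2,3,4}
'e' @ 2: {1,2,3,4}
'd' @ 3: {1,2,3,4}
'a' @ 4: {1,2,3,4,5}  ✓accept
'e' @ 5: {1,2,3,4}
'c' @ 6: {5}  ✓accept
final: {5}; accept 5 in set

Answer: ACCEPT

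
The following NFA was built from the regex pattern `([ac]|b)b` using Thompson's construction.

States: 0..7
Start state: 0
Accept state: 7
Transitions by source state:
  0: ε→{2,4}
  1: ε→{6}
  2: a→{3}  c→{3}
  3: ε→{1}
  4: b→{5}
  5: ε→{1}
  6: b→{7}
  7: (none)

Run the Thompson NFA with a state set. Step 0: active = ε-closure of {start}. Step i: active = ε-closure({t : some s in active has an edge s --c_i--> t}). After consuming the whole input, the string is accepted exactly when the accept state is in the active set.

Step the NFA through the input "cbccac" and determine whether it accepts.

Answer: REJECT

Steps:
initial (ε-close {0}): {0,2,4}
'c' @ 1: {1,3,6}
'b' @ 2: {7}  (accept∈set)
'c' @ 3: {}  — no active states
rest 'cac' ignored (set empty)
end set {} — state 7 not in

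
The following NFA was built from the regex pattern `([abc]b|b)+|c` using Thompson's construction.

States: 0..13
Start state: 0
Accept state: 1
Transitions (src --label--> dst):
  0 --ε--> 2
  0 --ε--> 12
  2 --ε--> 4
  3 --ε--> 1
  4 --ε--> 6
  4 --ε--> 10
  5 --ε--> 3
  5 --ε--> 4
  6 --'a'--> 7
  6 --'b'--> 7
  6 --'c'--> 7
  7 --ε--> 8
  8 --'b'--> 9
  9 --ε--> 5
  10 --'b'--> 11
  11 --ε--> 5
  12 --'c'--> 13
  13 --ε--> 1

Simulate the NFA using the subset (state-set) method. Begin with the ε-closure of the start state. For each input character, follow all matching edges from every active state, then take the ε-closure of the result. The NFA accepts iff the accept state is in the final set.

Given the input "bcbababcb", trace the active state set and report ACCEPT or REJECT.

S₀ = ε-closure({0}) = {0,2,4,6,10,12}
'b' @ 1: {1,3,4,5,6,7,8,10,11}  (accept∈set)
'c' @ 2: {7,8}
'b' @ 3: {1,3,4,5,6,9,10}  (accept∈set)
'a' @ 4: {7,8}
'b' @ 5: {1,3,4,5,6,9,10}  (accept∈set)
'a' @ 6: {7,8}
'b' @ 7: {1,3,4,5,6,9,10}  (accept∈set)
'c' @ 8: {7,8}
'b' @ 9: {1,3,4,5,6,9,10}  (accept∈set)
after full input: {1,3,4,5,6,9,10}  (accept=1 in)

Answer: ACCEPT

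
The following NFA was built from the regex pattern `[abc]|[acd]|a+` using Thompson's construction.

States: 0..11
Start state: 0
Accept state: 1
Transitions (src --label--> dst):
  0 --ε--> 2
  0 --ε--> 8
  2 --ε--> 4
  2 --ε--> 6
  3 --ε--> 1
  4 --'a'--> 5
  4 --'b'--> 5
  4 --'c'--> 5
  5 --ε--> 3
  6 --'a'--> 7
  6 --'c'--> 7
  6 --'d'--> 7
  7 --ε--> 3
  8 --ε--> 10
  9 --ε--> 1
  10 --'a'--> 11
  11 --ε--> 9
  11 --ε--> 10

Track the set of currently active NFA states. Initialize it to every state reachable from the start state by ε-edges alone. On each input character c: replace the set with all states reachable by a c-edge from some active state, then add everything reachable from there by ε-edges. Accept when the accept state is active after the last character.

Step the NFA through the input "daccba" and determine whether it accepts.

Answer: REJECT

Steps:
start: ε-closure({0}) = {0,2,4,6,8,10}
'd' @ 1: {1,3,7}  [accepting]
'a' @ 2: {}  — state set empty
rest 'ccba' ignored (set empty)
end set {} — state 1 not in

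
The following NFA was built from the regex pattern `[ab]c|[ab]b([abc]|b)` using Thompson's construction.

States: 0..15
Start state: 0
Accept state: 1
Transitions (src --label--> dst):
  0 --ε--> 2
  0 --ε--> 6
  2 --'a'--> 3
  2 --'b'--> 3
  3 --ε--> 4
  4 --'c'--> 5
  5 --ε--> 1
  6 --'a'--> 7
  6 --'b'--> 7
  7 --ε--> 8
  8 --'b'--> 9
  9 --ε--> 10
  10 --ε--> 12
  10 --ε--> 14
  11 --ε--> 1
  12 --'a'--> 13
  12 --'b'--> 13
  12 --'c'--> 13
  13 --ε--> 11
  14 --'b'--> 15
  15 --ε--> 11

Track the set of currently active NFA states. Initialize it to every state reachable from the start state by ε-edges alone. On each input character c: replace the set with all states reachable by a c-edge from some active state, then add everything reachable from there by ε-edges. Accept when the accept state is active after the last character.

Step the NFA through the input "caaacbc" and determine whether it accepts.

Answer: REJECT

Trace:
initial (ε-close {0}): {0,2,6}
'c' @ 1: {}  — dead — no transitions
rest 'aaacbc' ignored (set empty)
after full input: {}  (accept=1 not in)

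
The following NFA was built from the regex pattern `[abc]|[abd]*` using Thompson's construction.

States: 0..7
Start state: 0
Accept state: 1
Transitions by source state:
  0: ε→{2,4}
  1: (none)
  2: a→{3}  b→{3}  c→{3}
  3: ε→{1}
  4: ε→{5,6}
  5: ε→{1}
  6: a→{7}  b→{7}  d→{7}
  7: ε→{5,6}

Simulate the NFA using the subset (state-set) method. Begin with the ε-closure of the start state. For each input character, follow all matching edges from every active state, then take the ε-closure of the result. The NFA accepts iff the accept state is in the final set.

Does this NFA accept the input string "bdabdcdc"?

S₀ = ε-closure({0}) = {0,1,2,4,5,6}
'b' @ 1: {1,3,5,6,7}  (accept∈set)
'd' @ 2: {1,5,6,7}  (accept∈set)
'a' @ 3: {1,5,6,7}  (accept∈set)
'b' @ 4: {1,5,6,7}  (accept∈set)
'd' @ 5: {1,5,6,7}  (accept∈set)
'c' @ 6: {}  — dead — no transitions
rest 'dc' ignored (set empty)
final: {}; accept 1 not in set

Answer: REJECT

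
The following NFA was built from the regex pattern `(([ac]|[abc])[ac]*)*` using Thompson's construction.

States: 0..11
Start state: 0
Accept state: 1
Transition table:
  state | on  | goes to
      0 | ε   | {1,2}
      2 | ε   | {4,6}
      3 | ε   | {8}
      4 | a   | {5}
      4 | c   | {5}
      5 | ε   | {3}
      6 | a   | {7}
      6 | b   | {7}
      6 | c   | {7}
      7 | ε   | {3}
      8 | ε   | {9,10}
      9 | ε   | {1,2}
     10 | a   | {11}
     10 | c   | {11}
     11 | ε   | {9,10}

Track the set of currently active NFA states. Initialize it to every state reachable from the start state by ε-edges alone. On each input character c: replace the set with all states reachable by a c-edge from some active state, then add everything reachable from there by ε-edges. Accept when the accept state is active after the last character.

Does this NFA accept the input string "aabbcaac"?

Answer: ACCEPT

Derivation:
start: ε-closure({0}) = {0,1,2,4,6}
'a' @ 1: {1,2,3,4,5,6,7,8,9,10}  [accepting]
'a' @ 2: {1,2,3,4,5,6,7,8,9,10,11}  [accepting]
'b' @ 3: {1,2,3,4,6,7,8,9,10}  [accepting]
'b' @ 4: {1,2,3,4,6,7,8,9,10}  [accepting]
'c' @ 5: {1,2,3,4,5,6,7,8,9,10,11}  [accepting]
'a' @ 6: {1,2,3,4,5,6,7,8,9,10,11}  [accepting]
'a' @ 7: {1,2,3,4,5,6,7,8,9,10,11}  [accepting]
'c' @ 8: {1,2,3,4,5,6,7,8,9,10,11}  [accepting]
after full input: {1,2,3,4,5,6,7,8,9,10,11}  (accept=1 in)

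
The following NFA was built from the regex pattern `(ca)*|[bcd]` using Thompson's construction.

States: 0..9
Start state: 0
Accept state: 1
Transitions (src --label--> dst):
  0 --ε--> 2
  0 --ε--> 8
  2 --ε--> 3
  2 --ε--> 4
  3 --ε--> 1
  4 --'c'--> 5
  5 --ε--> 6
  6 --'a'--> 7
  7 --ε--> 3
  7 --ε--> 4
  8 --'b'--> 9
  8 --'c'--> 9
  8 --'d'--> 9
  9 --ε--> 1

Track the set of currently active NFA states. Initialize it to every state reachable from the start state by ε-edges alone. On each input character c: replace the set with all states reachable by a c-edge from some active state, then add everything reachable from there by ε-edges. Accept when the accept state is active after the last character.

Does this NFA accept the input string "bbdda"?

Answer: REJECT

Steps:
initial (ε-close {0}): {0,1,2,3,4,8}
'b' @ 1: {1,9}  [accepting]
'b' @ 2: {}  — state set empty
rest 'dda' ignored (set empty)
end set {} — state 1 not in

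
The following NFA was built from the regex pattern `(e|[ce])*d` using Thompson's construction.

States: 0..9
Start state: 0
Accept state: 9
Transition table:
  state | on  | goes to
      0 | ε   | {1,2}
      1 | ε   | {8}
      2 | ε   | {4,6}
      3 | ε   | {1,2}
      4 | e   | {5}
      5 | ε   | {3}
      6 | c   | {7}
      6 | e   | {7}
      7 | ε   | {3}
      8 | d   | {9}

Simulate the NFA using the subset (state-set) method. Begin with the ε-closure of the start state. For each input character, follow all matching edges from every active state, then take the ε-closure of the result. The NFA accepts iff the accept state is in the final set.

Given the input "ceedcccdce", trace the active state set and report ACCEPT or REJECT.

S₀ = ε-closure({0}) = {0,1,2,4,6,8}
'c' @ 1: {1,2,3,4,6,7,8}
'e' @ 2: {1,2,3,4,5,6,7,8}
'e' @ 3: {1,2,3,4,5,6,7,8}
'd' @ 4: {9}  [accepting]
'c' @ 5: {}  — state set empty
rest 'ccdce' ignored (set empty)
end set {} — state 9 not in

Answer: REJECT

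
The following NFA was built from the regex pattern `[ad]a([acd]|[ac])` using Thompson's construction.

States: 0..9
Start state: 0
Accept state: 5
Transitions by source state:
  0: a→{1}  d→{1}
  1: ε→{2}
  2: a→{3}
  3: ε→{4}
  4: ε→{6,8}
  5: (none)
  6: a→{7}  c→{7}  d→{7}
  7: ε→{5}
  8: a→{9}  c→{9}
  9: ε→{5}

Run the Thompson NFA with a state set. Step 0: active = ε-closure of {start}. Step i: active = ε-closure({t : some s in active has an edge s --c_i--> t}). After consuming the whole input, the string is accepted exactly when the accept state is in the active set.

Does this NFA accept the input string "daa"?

Answer: ACCEPT

Steps:
start: ε-closure({0}) = {0}
'd' @ 1: {1,2}
'a' @ 2: {3,4,6,8}
'a' @ 3: {5,7,9}  ✓accept
after full input: {5,7,9}  (accept=5 in)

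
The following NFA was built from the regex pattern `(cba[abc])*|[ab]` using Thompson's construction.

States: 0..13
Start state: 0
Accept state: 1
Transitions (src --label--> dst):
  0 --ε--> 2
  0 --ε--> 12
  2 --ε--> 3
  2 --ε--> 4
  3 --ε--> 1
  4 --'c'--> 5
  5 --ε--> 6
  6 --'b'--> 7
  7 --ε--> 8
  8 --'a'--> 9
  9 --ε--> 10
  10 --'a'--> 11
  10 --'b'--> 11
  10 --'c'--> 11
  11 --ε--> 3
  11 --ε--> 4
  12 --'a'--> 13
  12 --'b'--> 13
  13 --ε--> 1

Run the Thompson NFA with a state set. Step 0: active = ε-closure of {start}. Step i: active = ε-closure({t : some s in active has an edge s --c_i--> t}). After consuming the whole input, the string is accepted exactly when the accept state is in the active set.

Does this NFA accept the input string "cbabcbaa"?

Answer: ACCEPT

Steps:
S₀ = ε-closure({0}) = {0,1,2,3,4,12}
'c' @ 1: {5,6}
'b' @ 2: {7,8}
'a' @ 3: {9,10}
'b' @ 4: {1,3,4,11}  ✓accept
'c' @ 5: {5,6}
'b' @ 6: {7,8}
'a' @ 7: {9,10}
'a' @ 8: {1,3,4,11}  ✓accept
after full input: {1,3,4,11}  (accept=1 in)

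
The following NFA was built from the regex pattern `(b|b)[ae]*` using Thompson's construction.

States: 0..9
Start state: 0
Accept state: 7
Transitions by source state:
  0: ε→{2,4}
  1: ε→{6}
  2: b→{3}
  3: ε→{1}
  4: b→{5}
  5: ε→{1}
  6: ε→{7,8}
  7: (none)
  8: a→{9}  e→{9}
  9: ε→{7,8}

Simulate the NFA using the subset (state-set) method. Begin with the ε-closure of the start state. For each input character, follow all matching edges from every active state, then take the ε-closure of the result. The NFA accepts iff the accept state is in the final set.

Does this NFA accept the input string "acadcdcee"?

Answer: REJECT

Derivation:
S₀ = ε-closure({0}) = {0,2,4}
'a' @ 1: {}  — no active states
rest 'cadcdcee' ignored (set empty)
after full input: {}  (accept=7 not in)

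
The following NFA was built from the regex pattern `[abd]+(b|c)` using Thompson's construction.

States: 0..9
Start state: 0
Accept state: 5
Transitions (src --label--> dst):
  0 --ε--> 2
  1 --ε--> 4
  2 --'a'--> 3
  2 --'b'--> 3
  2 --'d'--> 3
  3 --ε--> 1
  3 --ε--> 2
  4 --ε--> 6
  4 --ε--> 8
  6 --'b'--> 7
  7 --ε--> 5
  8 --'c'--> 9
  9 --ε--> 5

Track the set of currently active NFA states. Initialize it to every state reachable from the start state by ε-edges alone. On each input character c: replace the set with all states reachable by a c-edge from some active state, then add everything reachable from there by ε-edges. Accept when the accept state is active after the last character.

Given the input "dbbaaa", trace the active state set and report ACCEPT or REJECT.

start: ε-closure({0}) = {0,2}
'd' @ 1: {1,2,3,4,6,8}
'b' @ 2: {1,2,3,4,5,6,7,8}  (accept∈set)
'b' @ 3: {1,2,3,4,5,6,7,8}  (accept∈set)
'a' @ 4: {1,2,3,4,6,8}
'a' @ 5: {1,2,3,4,6,8}
'a' @ 6: {1,2,3,4,6,8}
after full input: {1,2,3,4,6,8}  (accept=5 not in)

Answer: REJECT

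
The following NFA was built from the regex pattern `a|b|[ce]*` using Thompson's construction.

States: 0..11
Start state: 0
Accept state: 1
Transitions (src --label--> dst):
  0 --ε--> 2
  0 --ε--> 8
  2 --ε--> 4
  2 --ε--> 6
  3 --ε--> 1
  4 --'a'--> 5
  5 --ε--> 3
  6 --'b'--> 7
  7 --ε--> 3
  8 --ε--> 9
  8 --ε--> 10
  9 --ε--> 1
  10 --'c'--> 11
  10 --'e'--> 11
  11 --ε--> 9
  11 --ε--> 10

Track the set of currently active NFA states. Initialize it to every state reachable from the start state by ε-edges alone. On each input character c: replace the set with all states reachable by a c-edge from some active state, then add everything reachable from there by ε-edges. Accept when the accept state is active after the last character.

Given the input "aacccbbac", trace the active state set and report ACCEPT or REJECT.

Answer: REJECT

Steps:
initial (ε-close {0}): {0,1,2,4,6,8,9,10}
'a' @ 1: {1,3,5}  ✓accept
'a' @ 2: {}  — no active states
rest 'cccbbac' ignored (set empty)
after full input: {}  (accept=1 not in)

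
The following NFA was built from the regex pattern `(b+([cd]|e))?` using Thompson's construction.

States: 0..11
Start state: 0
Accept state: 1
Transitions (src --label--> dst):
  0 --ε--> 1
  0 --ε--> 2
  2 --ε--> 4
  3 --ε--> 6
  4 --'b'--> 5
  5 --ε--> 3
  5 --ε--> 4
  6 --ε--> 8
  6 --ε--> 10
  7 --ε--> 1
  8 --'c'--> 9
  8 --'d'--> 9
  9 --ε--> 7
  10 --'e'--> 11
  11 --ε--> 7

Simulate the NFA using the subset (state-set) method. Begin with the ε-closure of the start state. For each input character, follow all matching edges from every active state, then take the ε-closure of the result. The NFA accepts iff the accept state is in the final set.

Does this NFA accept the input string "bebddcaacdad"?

Answer: REJECT

Derivation:
S₀ = ε-closure({0}) = {0,1,2,4}
'b' @ 1: {3,4,5,6,8,10}
'e' @ 2: {1,7,11}  (accept∈set)
'b' @ 3: {}  — no active states
rest 'ddcaacdad' ignored (set empty)
final: {}; accept 1 not in set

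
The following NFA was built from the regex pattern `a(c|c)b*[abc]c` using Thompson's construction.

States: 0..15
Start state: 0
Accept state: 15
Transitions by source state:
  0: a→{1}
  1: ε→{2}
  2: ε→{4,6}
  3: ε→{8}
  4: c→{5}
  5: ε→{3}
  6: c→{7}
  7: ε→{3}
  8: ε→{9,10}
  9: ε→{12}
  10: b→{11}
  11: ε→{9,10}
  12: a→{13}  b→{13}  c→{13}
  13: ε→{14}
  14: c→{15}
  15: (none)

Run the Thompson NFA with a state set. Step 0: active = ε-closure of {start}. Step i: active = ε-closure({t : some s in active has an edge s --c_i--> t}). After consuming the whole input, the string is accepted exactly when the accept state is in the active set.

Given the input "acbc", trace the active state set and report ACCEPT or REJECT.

S₀ = ε-closure({0}) = {0}
'a' @ 1: {1,2,4,6}
'c' @ 2: {3,5,7,8,9,10,12}
'b' @ 3: {9,10,11,12,13,14}
'c' @ 4: {13,14,15}  (accept∈set)
final: {13,14,15}; accept 15 in set

Answer: ACCEPT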